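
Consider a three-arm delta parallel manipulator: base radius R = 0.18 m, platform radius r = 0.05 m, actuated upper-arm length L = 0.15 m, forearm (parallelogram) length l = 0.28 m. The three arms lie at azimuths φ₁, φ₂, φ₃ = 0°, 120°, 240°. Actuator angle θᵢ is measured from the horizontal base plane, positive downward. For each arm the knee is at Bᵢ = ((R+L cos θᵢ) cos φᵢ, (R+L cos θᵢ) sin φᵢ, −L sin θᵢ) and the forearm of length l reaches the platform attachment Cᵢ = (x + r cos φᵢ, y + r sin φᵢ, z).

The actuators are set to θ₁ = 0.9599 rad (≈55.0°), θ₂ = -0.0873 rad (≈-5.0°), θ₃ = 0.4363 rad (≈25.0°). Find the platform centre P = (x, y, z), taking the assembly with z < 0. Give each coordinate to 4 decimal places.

(-0.0615, 0.0268, -0.1481)

φ1=0.0°: virtual centre (0.2160, 0.0000, -0.1229), radius l
φ2=120.0°: virtual centre (-0.1397, 0.2420, 0.0131), radius l
arm 3 at φ=240.0°: ρ3 = 0.2659;  S3 = (-0.1330, -0.2303, -0.0634)
|S₂|²−|S₁|² = 0.0165;  |S₃|²−|S₁|² = 0.0130
[-0.7115 0.4840 0.2719]·P = 0.0165;  [-0.6980 -0.4606 0.1190]·P = 0.0130
Cramer: x(z) = -0.0208+0.2747z;  y(z) = 0.0034-0.1580z
into |P−S₁|² = l²: 1.1004z² + 0.1145z + -0.0072 = 0;  Δ = 0.0447;  z = -0.1481 or 0.0440 → z<0 root = -0.1481
x = -0.0615, y = 0.0268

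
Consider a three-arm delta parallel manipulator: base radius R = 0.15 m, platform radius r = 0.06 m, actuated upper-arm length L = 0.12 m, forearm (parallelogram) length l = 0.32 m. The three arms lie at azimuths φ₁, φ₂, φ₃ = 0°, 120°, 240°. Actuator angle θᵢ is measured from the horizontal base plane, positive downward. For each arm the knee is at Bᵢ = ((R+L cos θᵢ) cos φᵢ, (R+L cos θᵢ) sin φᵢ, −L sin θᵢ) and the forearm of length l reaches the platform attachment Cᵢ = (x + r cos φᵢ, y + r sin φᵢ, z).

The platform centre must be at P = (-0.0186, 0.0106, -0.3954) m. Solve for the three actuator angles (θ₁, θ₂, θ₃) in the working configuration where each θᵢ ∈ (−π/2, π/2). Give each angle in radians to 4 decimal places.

θ₁ = 1.2215, θ₂ = 1.0468, θ₃ = 1.1343

rotate P by −φ1: (-0.0186, 0.0106, -0.3954)
  e−x'=0.1086;  (l²−L²−(e−x')²−y'²−z²)/2L = -0.3344
  θ1 = atan2(B,A) + arccos(C/0.4100) = 1.2215
arm 2 (φ=120.0°): x'=0.0185, y'=0.0108
  A=0.0715, B=-0.3954, C=(l²−L²−A²−y'²−z²)/(2L)=-0.3066
  γ=atan2(-0.3954,0.0715)=-1.3919;  ψ=arccos(-0.7629)=2.4386;  θ2=γ+ψ≈1.0468
arm 3 (φ=240.0°): x'=0.0001, y'=-0.0214
  A cos θ + B sin θ = C:  0.0899·cos θ + -0.3954·sin θ = -0.3203
  θ3 = atan2(B,A) + arccos(C/0.4055) = 1.1343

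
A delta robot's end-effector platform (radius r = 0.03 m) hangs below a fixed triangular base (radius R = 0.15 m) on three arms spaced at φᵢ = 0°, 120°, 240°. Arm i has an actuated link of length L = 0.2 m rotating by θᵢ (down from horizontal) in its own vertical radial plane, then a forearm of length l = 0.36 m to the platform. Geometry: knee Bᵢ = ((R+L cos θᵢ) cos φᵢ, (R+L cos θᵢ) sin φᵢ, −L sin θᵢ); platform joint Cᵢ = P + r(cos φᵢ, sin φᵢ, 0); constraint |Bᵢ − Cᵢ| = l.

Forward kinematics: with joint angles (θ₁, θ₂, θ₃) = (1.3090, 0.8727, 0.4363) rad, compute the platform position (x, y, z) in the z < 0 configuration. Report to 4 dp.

(-0.1276, -0.0615, -0.3834)

φ1=0.0°: virtual centre (0.1718, 0.0000, -0.1932), radius l
arm 2 at φ=120.0°: (R−r)+L cos θ2 = 0.2486;  centre 2 = (-0.1243, 0.2153, -0.1532)
centre 3 = (0.3013·cos240.0°, 0.3013·sin240.0°, -0.0845) = (-0.1506, -0.2609, -0.0845)
|centre ₂|²−|centre ₁|² = 0.0184;  |centre ₃|²−|centre ₁|² = 0.0311
[-0.5921 0.4305 0.0799]·P = 0.0184;  [-0.6448 -0.5218 0.2173]·P = 0.0311
Cramer: x(z) = -0.0392+0.2306z;  y(z) = -0.0111+0.1315z
sphere 1 gives Az²+Bz+C=0 with A=1.0705, B=0.2861, C=-0.0476;  B²−4AC=0.2859;  roots -0.3834, 0.1161;  negative root z = -0.3834
x = -0.1276, y = -0.0615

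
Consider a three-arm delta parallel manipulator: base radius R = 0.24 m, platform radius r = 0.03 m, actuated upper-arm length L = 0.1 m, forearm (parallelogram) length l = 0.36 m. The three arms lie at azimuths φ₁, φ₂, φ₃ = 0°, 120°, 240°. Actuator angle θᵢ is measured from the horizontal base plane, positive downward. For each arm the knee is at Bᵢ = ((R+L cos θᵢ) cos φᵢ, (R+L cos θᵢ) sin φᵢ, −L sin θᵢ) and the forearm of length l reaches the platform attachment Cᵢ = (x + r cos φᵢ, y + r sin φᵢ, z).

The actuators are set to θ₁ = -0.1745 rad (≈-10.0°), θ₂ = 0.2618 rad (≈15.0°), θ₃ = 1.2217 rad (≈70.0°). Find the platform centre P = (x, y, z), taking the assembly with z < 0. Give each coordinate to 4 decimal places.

(0.0602, 0.0650, -0.2351)

centre 1 = (0.3085·cos0.0°, 0.3085·sin0.0°, 0.0174) = (0.3085, 0.0000, 0.0174)
centre 2 = (0.3066·cos120.0°, 0.3066·sin120.0°, -0.0259) = (-0.1533, 0.2655, -0.0259)
centre 3 = (0.2442·cos240.0°, 0.2442·sin240.0°, -0.0940) = (-0.1221, -0.2115, -0.0940)
eliminate P² terms by subtracting sphere 1 from 2 and 3
plane₁₂: -0.9236x+0.5310y+-0.0865z = -0.0008
det = 0.8480;  x = 0.0173+-0.1826z,  y = 0.0286+-0.1547z
quadratic in z: (1.0573)z²+(0.0628)z+(-0.0437)=0, √Δ=0.4344 → z ∈ {-0.2351, 0.1758}; z = -0.2351 (taking z<0)
x = 0.0602, y = 0.0650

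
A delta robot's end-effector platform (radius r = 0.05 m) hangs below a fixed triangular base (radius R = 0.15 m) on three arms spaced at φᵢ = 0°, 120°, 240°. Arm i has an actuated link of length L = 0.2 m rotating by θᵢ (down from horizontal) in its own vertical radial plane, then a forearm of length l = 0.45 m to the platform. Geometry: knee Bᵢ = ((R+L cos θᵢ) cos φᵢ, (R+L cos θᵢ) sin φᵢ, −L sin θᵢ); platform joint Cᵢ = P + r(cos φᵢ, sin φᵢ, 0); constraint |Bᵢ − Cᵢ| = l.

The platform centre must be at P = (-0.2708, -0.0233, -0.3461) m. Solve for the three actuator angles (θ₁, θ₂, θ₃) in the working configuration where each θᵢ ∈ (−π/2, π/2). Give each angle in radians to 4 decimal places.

arm 1 (φ=0.0°): x'=-0.2708, y'=-0.0233
  A cos θ + B sin θ = C:  0.3708·cos θ + -0.3461·sin θ = -0.2383
  √(A²+B²)=0.5072;  θ1 = -0.7510+2.0599 ≈ 1.3089
φ2=120.0° → target in arm frame (0.1152, 0.2462)
  e−x'=-0.0152;  (l²−L²−(e−x')²−y'²−z²)/2L = -0.0453
  θ2 = atan2(B,A) + arccos(C/0.3464) = 0.0872
rotate P by −φ3: (0.1556, -0.2229, -0.3461)
  A cos θ + B sin θ = C:  -0.0556·cos θ + -0.3461·sin θ = -0.0251
  θ3 = atan2(B,A) + arccos(C/0.3505) = -0.0875

θ₁ = 1.3089, θ₂ = 0.0872, θ₃ = -0.0875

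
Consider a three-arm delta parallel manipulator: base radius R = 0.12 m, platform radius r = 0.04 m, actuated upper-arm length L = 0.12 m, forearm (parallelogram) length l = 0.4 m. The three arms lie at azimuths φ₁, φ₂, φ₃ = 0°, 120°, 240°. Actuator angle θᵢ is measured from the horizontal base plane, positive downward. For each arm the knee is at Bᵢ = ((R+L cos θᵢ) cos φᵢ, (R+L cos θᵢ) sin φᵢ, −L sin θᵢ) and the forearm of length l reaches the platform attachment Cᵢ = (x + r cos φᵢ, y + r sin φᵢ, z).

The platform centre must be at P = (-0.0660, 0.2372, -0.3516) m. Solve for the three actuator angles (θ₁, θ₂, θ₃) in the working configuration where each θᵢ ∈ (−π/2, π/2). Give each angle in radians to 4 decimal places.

θ₁ = 1.0478, θ₂ = -0.3488, θ₃ = 1.3969

arm 1 (φ=0.0°): x'=-0.0660, y'=0.2372
  A=0.1460, B=-0.3516, C=(l²−L²−A²−y'²−z²)/(2L)=-0.2317
  √(A²+B²)=0.3807;  θ1 = -1.1772+2.2250 ≈ 1.0478
rotate P by −φ2: (0.2384, -0.0614, -0.3516)
  A=-0.1584, B=-0.3516, C=(l²−L²−A²−y'²−z²)/(2L)=-0.0287
  γ=atan2(-0.3516,-0.1584)=-1.9941;  ψ=arccos(-0.0745)=1.6454;  θ2=γ+ψ≈-0.3488
φ3=240.0° → target in arm frame (-0.1724, -0.1758)
  A cos θ + B sin θ = C:  0.2524·cos θ + -0.3516·sin θ = -0.3026
  θ3 = atan2(B,A) + arccos(C/0.4328) = 1.3969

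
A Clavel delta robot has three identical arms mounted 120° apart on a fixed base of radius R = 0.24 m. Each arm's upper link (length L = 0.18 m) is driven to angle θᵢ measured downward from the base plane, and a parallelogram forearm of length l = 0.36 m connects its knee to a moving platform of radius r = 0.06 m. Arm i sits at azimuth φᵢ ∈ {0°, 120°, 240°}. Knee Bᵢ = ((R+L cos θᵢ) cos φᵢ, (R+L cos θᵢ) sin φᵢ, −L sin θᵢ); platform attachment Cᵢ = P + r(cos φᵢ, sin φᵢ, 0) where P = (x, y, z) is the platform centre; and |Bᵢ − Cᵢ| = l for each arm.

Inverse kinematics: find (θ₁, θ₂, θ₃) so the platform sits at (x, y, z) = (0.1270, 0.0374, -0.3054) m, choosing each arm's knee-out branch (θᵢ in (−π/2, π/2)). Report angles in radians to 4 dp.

rotate P by −φ1: (0.1270, 0.0374, -0.3054)
  A=0.0530, B=-0.3054, C=(l²−L²−A²−y'²−z²)/(2L)=-0.0008
  θ1 = atan2(B,A) + arccos(C/0.3100) = 0.1743
arm 2 (φ=120.0°): x'=-0.0311, y'=-0.1287
  e−x'=0.2111;  (l²−L²−(e−x')²−y'²−z²)/2L = -0.1589
  θ2 = atan2(B,A) + arccos(C/0.3713) = 1.0471
rotate P by −φ3: (-0.0959, 0.0913, -0.3054)
  A=0.2759, B=-0.3054, C=(l²−L²−A²−y'²−z²)/(2L)=-0.2237
  γ=atan2(-0.3054,0.2759)=-0.8361;  ψ=arccos(-0.5434)=2.1453;  θ3=γ+ψ≈1.3092

θ₁ = 0.1743, θ₂ = 1.0471, θ₃ = 1.3092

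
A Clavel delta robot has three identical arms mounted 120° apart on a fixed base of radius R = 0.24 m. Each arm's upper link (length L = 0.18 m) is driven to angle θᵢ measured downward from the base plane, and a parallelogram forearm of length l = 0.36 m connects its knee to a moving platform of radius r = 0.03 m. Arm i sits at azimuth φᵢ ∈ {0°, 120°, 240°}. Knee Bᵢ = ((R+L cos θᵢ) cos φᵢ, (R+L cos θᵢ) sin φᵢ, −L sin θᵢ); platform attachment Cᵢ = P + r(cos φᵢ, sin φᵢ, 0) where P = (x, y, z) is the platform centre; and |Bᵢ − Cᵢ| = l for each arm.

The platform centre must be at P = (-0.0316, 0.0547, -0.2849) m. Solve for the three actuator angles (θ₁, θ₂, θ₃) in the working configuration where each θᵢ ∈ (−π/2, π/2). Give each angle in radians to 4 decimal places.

φ1=0.0° → target in arm frame (-0.0316, 0.0547)
  A=0.2416, B=-0.2849, C=(l²−L²−A²−y'²−z²)/(2L)=-0.1259
  √(A²+B²)=0.3735;  θ1 = -0.8675+1.9146 ≈ 1.0472
arm 2 (φ=120.0°): x'=0.0632, y'=0.0000
  e−x'=0.1468;  (l²−L²−(e−x')²−y'²−z²)/2L = -0.0154
  θ2 = atan2(B,A) + arccos(C/0.3205) = 0.5238
arm 3 (φ=240.0°): x'=-0.0316, y'=-0.0547
  A cos θ + B sin θ = C:  0.2416·cos θ + -0.2849·sin θ = -0.1259
  θ3 = atan2(B,A) + arccos(C/0.3735) = 1.0470

θ₁ = 1.0472, θ₂ = 0.5238, θ₃ = 1.0470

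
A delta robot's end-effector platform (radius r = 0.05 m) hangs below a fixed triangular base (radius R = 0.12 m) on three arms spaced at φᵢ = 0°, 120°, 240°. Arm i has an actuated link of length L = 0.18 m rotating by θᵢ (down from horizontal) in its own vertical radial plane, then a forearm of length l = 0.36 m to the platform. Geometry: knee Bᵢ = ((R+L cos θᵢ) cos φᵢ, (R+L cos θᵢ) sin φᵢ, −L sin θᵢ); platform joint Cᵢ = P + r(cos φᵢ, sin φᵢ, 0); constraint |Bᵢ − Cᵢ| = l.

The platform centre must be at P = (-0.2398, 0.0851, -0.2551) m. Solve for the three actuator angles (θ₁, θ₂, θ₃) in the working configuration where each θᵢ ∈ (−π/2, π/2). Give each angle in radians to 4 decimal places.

rotate P by −φ1: (-0.2398, 0.0851, -0.2551)
  A cos θ + B sin θ = C:  0.3098·cos θ + -0.2551·sin θ = -0.1975
  θ1 = atan2(B,A) + arccos(C/0.4013) = 1.3964
arm 2 (φ=120.0°): x'=0.1936, y'=0.1651
  e−x'=-0.1236;  (l²−L²−(e−x')²−y'²−z²)/2L = -0.0289
  γ=atan2(-0.2551,-0.1236)=-2.0220;  ψ=arccos(-0.1021)=1.6731;  θ2=γ+ψ≈-0.3489
arm 3 (φ=240.0°): x'=0.0462, y'=-0.2502
  A cos θ + B sin θ = C:  0.0238·cos θ + -0.2551·sin θ = -0.0863
  γ=atan2(-0.2551,0.0238)=-1.4778;  ψ=arccos(-0.3367)=1.9142;  θ3=γ+ψ≈0.4364

θ₁ = 1.3964, θ₂ = -0.3489, θ₃ = 0.4364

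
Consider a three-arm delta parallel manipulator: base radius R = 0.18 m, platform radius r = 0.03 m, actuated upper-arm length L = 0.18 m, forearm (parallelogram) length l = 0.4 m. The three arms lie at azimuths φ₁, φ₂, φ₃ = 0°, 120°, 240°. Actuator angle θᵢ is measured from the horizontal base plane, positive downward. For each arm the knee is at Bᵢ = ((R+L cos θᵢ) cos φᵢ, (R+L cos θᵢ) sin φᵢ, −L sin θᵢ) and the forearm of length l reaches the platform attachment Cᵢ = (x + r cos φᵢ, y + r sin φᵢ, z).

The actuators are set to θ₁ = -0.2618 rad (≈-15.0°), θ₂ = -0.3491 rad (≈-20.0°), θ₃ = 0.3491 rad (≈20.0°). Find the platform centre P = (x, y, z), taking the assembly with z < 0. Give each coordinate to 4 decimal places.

O1 = (0.3239·cos0.0°, 0.3239·sin0.0°, 0.0466) = (0.3239, 0.0000, 0.0466)
arm 2 at φ=120.0°: e+L cos θ2 = 0.3191;  O2 = (-0.1596, 0.2764, 0.0616)
O3 = (0.3191·cos240.0°, 0.3191·sin240.0°, -0.0616) = (-0.1596, -0.2764, -0.0616)
subtract pairs → two planes through P
linear system: -0.9669x+0.5528y = -0.0014−0.0300z; -0.9669x+-0.5528y = -0.0014−-0.2163z
det = 1.0689;  x = 0.0015+-0.0964z,  y = 0.0000+-0.2228z
quadratic in z: (1.0589)z²+(-0.0310)z+(-0.0539)=0, √Δ=0.4788 → z ∈ {-0.2114, 0.2407}; z = -0.2114 (taking z<0)
x = 0.0218, y = 0.0471

(0.0218, 0.0471, -0.2114)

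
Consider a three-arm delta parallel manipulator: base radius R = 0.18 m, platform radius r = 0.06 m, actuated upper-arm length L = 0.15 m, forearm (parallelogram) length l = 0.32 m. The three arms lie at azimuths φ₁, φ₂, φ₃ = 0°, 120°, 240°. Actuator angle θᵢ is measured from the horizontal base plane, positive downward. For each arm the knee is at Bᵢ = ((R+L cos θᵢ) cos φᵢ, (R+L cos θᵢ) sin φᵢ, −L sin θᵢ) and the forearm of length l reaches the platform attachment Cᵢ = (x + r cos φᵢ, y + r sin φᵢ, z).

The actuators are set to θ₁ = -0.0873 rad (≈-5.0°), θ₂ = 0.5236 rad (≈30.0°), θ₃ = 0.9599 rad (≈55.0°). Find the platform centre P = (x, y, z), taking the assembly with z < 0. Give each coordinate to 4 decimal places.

(0.0871, 0.0479, -0.2455)

φ1=0.0°: virtual centre (0.2694, 0.0000, 0.0131), radius l
φ2=120.0°: virtual centre (-0.1250, 0.2164, -0.0750), radius l
arm 3 at φ=240.0°: e+L cos θ3 = 0.2060;  O3 = (-0.1030, -0.1784, -0.1229)
eliminate P² terms by subtracting sphere 1 from 2 and 3
[-0.7888 0.4328 -0.1762]·P = -0.0047;  [-0.7449 -0.3569 -0.2719]·P = -0.0152
det = 0.6039;  x = 0.0137+-0.2990z,  y = 0.0141+-0.1378z
into |P−O₁|² = l²: 1.1084z² + 0.1229z + -0.0366 = 0;  Δ = 0.1775;  z = -0.2455 or 0.1346 → z<0 root = -0.2455
x = 0.0871, y = 0.0479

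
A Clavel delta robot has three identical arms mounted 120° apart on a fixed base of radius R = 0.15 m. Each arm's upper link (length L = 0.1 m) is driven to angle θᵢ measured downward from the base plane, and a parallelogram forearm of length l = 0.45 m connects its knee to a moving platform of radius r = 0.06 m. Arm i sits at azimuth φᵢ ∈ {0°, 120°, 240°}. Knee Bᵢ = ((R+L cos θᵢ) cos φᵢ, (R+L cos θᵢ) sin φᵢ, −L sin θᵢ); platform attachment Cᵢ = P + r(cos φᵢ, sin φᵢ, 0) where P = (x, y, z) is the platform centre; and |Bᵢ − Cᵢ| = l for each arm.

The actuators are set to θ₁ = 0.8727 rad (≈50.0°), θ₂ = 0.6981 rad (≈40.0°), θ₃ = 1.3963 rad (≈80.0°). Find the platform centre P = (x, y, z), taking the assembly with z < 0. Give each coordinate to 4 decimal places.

φ1=0.0°: virtual centre (0.1543, 0.0000, -0.0766), radius l
S2 = (0.1666·cos120.0°, 0.1666·sin120.0°, -0.0643) = (-0.0833, 0.1443, -0.0643)
arm 3 at φ=240.0°: e+L cos θ3 = 0.1074;  S3 = (-0.0537, -0.0930, -0.0985)
eliminate P² terms by subtracting sphere 1 from 2 and 3
linear system: -0.4752x+0.2886y = 0.0022−0.0247z; -0.4159x+-0.1860y = -0.0084−-0.0437z
det = 0.2084;  x = 0.0097+-0.0386z,  y = 0.0237+-0.1490z
into |P−S₁|² = l²: 1.0237z² + 0.1573z + -0.1752 = 0;  Δ = 0.7420;  z = -0.4976 or 0.3439 → z<0 root = -0.4976
x = 0.0289, y = 0.0978

(0.0289, 0.0978, -0.4976)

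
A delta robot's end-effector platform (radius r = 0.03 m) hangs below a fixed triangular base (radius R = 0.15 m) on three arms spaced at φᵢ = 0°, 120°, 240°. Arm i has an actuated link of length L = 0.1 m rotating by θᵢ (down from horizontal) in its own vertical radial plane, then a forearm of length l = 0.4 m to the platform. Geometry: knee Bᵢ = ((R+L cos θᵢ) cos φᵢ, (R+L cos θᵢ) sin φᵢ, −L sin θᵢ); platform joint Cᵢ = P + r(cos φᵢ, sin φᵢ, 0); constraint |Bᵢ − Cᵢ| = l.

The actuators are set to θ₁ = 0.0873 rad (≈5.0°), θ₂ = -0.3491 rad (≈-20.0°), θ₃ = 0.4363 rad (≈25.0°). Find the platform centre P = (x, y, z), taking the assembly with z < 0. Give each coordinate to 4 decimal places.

arm 1 at φ=0.0°: ρ1 = 0.2196;  O1 = (0.2196, 0.0000, -0.0087)
O2 = (0.2140·cos120.0°, 0.2140·sin120.0°, 0.0342) = (-0.1070, 0.1853, 0.0342)
O3 = (0.2106·cos240.0°, 0.2106·sin240.0°, -0.0423) = (-0.1053, -0.1824, -0.0423)
|O₂|²−|O₁|² = -0.0014;  |O₃|²−|O₁|² = -0.0022
[-0.6532 0.3706 0.0858]·P = -0.0014;  [-0.6499 -0.3648 -0.0671]·P = -0.0022
Cramer: x(z) = 0.0027+0.0135z;  y(z) = 0.0011-0.2079z
into |P−O₁|² = l²: 1.0434z² + 0.0111z + -0.1129 = 0;  Δ = 0.4712;  z = -0.3343 or 0.3236 → z<0 root = -0.3343
x = -0.0018, y = 0.0706

(-0.0018, 0.0706, -0.3343)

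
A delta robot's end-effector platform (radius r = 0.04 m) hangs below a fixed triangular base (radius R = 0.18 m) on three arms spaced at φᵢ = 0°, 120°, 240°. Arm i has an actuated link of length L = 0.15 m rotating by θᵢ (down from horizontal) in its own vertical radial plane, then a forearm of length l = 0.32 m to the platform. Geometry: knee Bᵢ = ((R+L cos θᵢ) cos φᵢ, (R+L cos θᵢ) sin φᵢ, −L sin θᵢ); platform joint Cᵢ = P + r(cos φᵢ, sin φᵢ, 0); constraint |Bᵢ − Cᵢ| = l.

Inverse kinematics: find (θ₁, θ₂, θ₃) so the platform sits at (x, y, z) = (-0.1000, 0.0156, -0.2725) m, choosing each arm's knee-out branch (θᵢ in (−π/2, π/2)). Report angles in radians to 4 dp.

φ1=0.0° → target in arm frame (-0.1000, 0.0156)
  e−x'=0.2400;  (l²−L²−(e−x')²−y'²−z²)/2L = -0.1740
  θ1 = atan2(B,A) + arccos(C/0.3631) = 1.2218
rotate P by −φ2: (0.0635, 0.0788, -0.2725)
  A=0.0765, B=-0.2725, C=(l²−L²−A²−y'²−z²)/(2L)=-0.0214
  θ2 = atan2(B,A) + arccos(C/0.2830) = 0.3493
rotate P by −φ3: (0.0365, -0.0944, -0.2725)
  A=0.1035, B=-0.2725, C=(l²−L²−A²−y'²−z²)/(2L)=-0.0466
  θ3 = atan2(B,A) + arccos(C/0.2915) = 0.5236

θ₁ = 1.2218, θ₂ = 0.3493, θ₃ = 0.5236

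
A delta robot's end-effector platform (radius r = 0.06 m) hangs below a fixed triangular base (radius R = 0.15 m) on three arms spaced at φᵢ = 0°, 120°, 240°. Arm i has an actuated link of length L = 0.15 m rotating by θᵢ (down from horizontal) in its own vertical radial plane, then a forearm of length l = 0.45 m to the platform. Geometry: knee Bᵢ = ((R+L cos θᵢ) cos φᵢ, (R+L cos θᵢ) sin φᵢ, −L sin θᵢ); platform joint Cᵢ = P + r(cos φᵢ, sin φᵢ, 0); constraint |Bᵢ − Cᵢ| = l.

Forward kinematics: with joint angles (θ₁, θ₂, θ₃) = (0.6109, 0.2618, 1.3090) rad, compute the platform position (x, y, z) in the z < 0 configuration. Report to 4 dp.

(0.0470, 0.1923, -0.4575)

O1 = (0.2129·cos0.0°, 0.2129·sin0.0°, -0.0860) = (0.2129, 0.0000, -0.0860)
arm 2 at φ=120.0°: ρ2 = 0.2349;  O2 = (-0.1174, 0.2034, -0.0388)
O3 = (0.1288·cos240.0°, 0.1288·sin240.0°, -0.1449) = (-0.0644, -0.1116, -0.1449)
eliminate P² terms by subtracting sphere 1 from 2 and 3
linear system: -0.6606x+0.4068y = 0.0040−0.0944z; -0.5546x+-0.2231y = -0.0151−-0.1177z
det = 0.3730;  x = 0.0141+-0.0719z,  y = 0.0327+-0.3488z
quadratic in z: (1.1269)z²+(0.1778)z+(-0.1545)=0, √Δ=0.8533 → z ∈ {-0.4575, 0.2997}; z = -0.4575 (taking z<0)
x = 0.0470, y = 0.1923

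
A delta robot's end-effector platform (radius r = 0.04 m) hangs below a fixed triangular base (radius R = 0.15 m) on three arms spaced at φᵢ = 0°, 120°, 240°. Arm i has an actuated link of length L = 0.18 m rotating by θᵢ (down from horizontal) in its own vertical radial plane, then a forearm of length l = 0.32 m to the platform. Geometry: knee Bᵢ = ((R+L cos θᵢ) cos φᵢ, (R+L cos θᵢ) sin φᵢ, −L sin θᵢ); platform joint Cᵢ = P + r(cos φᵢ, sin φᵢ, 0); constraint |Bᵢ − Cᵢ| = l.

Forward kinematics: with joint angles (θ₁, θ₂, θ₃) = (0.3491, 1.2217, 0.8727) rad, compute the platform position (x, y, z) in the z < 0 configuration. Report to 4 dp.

arm 1 at φ=0.0°: e+L cos θ1 = 0.2791;  centre 1 = (0.2791, 0.0000, -0.0616)
centre 2 = (0.1716·cos120.0°, 0.1716·sin120.0°, -0.1691) = (-0.0858, 0.1486, -0.1691)
arm 3 at φ=240.0°: e+L cos θ3 = 0.2257;  centre 3 = (-0.1128, -0.1955, -0.1379)
|centre ₂|²−|centre ₁|² = -0.0237;  |centre ₃|²−|centre ₁|² = -0.0118
[-0.7299 0.2972 -0.2151]·P = -0.0237;  [-0.7840 -0.3909 -0.1526]·P = -0.0118
Cramer: x(z) = 0.0246-0.2498z;  y(z) = -0.0192+0.1105z
into |P−centre ₁|² = l²: 1.0746z² + 0.2461z + -0.0334 = 0;  Δ = 0.2043;  z = -0.3248 or 0.0958 → z<0 root = -0.3248
x = 0.1057, y = -0.0551

(0.1057, -0.0551, -0.3248)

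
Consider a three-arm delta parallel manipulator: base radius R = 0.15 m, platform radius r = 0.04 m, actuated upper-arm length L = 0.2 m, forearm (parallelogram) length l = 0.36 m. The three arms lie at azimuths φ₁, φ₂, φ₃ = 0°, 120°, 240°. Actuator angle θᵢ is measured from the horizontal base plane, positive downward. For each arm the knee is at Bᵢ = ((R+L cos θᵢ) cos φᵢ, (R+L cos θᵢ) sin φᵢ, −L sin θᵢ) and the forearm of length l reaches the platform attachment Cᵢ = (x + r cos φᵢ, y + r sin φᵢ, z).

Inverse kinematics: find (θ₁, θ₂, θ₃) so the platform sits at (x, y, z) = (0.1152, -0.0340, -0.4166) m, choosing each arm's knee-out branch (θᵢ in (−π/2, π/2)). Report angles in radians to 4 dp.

θ₁ = 0.5237, θ₂ = 1.2217, θ₃ = 1.0471

rotate P by −φ1: (0.1152, -0.0340, -0.4166)
  A cos θ + B sin θ = C:  -0.0052·cos θ + -0.4166·sin θ = -0.2128
  γ=atan2(-0.4166,-0.0052)=-1.5833;  ψ=arccos(-0.5109)=2.1070;  θ1=γ+ψ≈0.5237
φ2=120.0° → target in arm frame (-0.0870, -0.0828)
  A cos θ + B sin θ = C:  0.1970·cos θ + -0.4166·sin θ = -0.3241
  √(A²+B²)=0.4608;  θ2 = -1.1290+2.3507 ≈ 1.2217
arm 3 (φ=240.0°): x'=-0.0282, y'=0.1168
  A=0.1382, B=-0.4166, C=(l²−L²−A²−y'²−z²)/(2L)=-0.2917
  θ3 = atan2(B,A) + arccos(C/0.4389) = 1.0471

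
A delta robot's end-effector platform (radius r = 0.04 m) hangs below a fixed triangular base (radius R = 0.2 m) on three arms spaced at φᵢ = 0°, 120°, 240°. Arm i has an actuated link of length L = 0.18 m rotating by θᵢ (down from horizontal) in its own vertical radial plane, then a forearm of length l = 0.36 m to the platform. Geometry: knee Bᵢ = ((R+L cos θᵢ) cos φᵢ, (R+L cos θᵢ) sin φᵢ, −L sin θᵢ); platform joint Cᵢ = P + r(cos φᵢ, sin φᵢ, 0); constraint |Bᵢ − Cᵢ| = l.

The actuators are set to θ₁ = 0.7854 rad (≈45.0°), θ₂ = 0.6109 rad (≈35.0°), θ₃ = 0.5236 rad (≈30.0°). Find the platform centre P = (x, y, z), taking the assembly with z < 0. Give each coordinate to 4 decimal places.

O1 = (0.2873·cos0.0°, 0.2873·sin0.0°, -0.1273) = (0.2873, 0.0000, -0.1273)
O2 = (0.3074·cos120.0°, 0.3074·sin120.0°, -0.1032) = (-0.1537, 0.2663, -0.1032)
arm 3 at φ=240.0°: (R−r)+L cos θ3 = 0.3159;  O3 = (-0.1579, -0.2736, -0.0900)
|O₂|²−|O₁|² = 0.0065;  |O₃|²−|O₁|² = 0.0092
plane₁₂: -0.8820x+0.5325y+0.0481z = 0.0065
Cramer: x(z) = -0.0088+0.0690z;  y(z) = -0.0024+0.0240z
into |P−O₁|² = l²: 1.0053z² + 0.2136z + -0.0257 = 0;  Δ = 0.1491;  z = -0.2983 or 0.0858 → z<0 root = -0.2983
x = -0.0294, y = -0.0096

(-0.0294, -0.0096, -0.2983)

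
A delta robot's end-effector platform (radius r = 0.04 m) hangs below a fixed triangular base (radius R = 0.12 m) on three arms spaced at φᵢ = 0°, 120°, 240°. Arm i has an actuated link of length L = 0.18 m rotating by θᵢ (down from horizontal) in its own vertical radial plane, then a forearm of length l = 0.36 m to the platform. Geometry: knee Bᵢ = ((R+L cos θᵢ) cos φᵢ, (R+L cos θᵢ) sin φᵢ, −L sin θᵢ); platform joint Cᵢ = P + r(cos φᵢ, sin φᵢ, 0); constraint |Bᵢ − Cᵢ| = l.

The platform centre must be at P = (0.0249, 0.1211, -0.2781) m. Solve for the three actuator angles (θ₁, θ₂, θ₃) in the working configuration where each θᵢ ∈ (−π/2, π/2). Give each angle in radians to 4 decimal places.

θ₁ = 0.1744, θ₂ = -0.1744, θ₃ = 0.7857

arm 1 (φ=0.0°): x'=0.0249, y'=0.1211
  e−x'=0.0551;  (l²−L²−(e−x')²−y'²−z²)/2L = 0.0060
  √(A²+B²)=0.2835;  θ1 = -1.3752+1.5496 ≈ 0.1744
arm 2 (φ=120.0°): x'=0.0924, y'=-0.0821
  A cos θ + B sin θ = C:  -0.0124·cos θ + -0.2781·sin θ = 0.0360
  θ2 = atan2(B,A) + arccos(C/0.2784) = -0.1744
rotate P by −φ3: (-0.1173, -0.0390, -0.2781)
  A cos θ + B sin θ = C:  0.1973·cos θ + -0.2781·sin θ = -0.0572
  θ3 = atan2(B,A) + arccos(C/0.3410) = 0.7857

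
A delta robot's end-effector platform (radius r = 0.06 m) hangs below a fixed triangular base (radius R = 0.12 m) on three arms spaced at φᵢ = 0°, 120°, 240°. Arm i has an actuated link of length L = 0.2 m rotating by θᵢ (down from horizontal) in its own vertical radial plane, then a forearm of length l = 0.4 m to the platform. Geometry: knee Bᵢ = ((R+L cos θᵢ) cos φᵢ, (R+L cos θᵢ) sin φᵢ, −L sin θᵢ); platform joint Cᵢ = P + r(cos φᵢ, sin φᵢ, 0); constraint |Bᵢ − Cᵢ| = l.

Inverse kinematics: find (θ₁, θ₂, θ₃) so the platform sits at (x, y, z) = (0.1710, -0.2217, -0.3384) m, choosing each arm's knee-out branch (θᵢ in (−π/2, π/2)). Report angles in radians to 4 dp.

arm 1 (φ=0.0°): x'=0.1710, y'=-0.2217
  e−x'=-0.1110;  (l²−L²−(e−x')²−y'²−z²)/2L = -0.1400
  √(A²+B²)=0.3561;  θ1 = -1.8878+1.9747 ≈ 0.0869
arm 2 (φ=120.0°): x'=-0.2775, y'=-0.0372
  A cos θ + B sin θ = C:  0.3375·cos θ + -0.3384·sin θ = -0.2745
  θ2 = atan2(B,A) + arccos(C/0.4779) = 1.3959
arm 3 (φ=240.0°): x'=0.1065, y'=0.2589
  A cos θ + B sin θ = C:  -0.0465·cos θ + -0.3384·sin θ = -0.1593
  √(A²+B²)=0.3416;  θ3 = -1.7073+2.0560 ≈ 0.3487

θ₁ = 0.0869, θ₂ = 1.3959, θ₃ = 0.3487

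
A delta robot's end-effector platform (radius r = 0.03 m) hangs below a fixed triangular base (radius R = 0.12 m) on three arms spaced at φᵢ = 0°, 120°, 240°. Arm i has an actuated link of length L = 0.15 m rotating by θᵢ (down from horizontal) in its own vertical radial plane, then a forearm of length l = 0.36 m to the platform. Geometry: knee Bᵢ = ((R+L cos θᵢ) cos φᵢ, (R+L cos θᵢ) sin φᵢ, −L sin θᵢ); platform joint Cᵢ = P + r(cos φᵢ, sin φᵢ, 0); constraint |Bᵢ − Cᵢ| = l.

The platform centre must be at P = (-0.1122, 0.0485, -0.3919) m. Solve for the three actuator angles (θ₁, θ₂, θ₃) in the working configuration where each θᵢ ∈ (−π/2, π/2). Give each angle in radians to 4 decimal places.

θ₁ = 1.2216, θ₂ = 0.4361, θ₃ = 0.7850

φ1=0.0° → target in arm frame (-0.1122, 0.0485)
  A cos θ + B sin θ = C:  0.2022·cos θ + -0.3919·sin θ = -0.2991
  θ1 = atan2(B,A) + arccos(C/0.4410) = 1.2216
rotate P by −φ2: (0.0981, 0.0729, -0.3919)
  A cos θ + B sin θ = C:  -0.0081·cos θ + -0.3919·sin θ = -0.1729
  θ2 = atan2(B,A) + arccos(C/0.3920) = 0.4361
rotate P by −φ3: (0.0141, -0.1214, -0.3919)
  A=0.0759, B=-0.3919, C=(l²−L²−A²−y'²−z²)/(2L)=-0.2233
  √(A²+B²)=0.3992;  θ3 = -1.3795+2.1644 ≈ 0.7850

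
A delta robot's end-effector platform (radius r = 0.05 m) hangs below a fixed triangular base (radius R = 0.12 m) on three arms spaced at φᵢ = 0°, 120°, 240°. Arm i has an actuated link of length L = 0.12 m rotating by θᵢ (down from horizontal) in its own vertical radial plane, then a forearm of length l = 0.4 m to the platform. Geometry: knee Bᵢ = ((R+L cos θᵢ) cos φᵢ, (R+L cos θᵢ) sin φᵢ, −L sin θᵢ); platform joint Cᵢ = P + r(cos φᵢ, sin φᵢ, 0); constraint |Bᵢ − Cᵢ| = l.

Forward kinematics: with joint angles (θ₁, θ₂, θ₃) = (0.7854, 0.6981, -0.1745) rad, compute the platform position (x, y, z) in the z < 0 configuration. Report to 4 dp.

φ1=0.0°: virtual centre (0.1549, 0.0000, -0.0849), radius l
arm 2 at φ=120.0°: (R−r)+L cos θ2 = 0.1619;  centre 2 = (-0.0810, 0.1402, -0.0771)
arm 3 at φ=240.0°: (R−r)+L cos θ3 = 0.1882;  centre 3 = (-0.0941, -0.1630, 0.0208)
subtract pairs → two planes through P
[-0.4716 0.2805 0.0154]·P = 0.0010;  [-0.4979 -0.3259 0.2114]·P = 0.0047
Cramer: x(z) = -0.0056+0.2192z;  y(z) = -0.0058+0.3136z
sphere 1 gives Az²+Bz+C=0 with A=1.1464, B=0.0957, C=-0.1270;  B²−4AC=0.5917;  roots -0.3772, 0.2937;  negative root z = -0.3772
x = -0.0883, y = -0.1241

(-0.0883, -0.1241, -0.3772)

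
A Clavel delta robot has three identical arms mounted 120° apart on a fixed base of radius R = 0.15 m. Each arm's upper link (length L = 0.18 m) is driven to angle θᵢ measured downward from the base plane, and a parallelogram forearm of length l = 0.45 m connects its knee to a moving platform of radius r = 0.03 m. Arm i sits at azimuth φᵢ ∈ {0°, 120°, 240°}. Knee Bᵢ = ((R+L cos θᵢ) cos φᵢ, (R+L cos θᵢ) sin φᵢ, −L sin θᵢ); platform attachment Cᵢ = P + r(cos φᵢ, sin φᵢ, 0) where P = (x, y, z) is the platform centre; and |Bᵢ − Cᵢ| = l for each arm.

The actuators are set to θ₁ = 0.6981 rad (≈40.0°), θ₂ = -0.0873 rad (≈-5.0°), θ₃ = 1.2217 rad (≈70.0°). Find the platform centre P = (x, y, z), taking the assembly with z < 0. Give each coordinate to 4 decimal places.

O1 = (0.2579·cos0.0°, 0.2579·sin0.0°, -0.1157) = (0.2579, 0.0000, -0.1157)
arm 2 at φ=120.0°: (R−r)+L cos θ2 = 0.2993;  O2 = (-0.1497, 0.2592, 0.0157)
arm 3 at φ=240.0°: (R−r)+L cos θ3 = 0.1816;  O3 = (-0.0908, -0.1572, -0.1691)
eliminate P² terms by subtracting sphere 1 from 2 and 3
linear system: -0.8151x+0.5184y = 0.0099−0.2628z; -0.6974x+-0.3145y = -0.0183−-0.1069z
Cramer: x(z) = 0.0103+0.0441z;  y(z) = 0.0354-0.4376z
quadratic in z: (1.1934)z²+(0.1786)z+(-0.1266)=0, √Δ=0.7976 → z ∈ {-0.4090, 0.2593}; z = -0.4090 (taking z<0)
x = -0.0077, y = 0.2144

(-0.0077, 0.2144, -0.4090)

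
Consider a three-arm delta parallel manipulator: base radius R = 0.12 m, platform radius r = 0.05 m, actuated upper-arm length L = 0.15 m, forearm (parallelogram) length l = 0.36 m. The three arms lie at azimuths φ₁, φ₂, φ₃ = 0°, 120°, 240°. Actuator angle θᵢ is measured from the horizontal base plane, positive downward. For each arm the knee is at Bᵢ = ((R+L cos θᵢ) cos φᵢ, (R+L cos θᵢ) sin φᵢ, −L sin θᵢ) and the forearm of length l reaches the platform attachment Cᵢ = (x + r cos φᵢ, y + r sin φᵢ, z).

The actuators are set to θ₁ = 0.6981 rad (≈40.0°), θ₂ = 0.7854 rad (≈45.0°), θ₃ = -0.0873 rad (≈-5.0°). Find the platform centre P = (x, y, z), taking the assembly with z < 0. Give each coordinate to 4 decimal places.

(-0.0542, -0.1224, -0.3361)

O1 = (0.1849·cos0.0°, 0.1849·sin0.0°, -0.0964) = (0.1849, 0.0000, -0.0964)
O2 = (0.1761·cos120.0°, 0.1761·sin120.0°, -0.1061) = (-0.0880, 0.1525, -0.1061)
arm 3 at φ=240.0°: ρ3 = 0.2194;  O3 = (-0.1097, -0.1900, 0.0131)
subtract pairs → two planes through P
[-0.5459 0.3050 -0.0193]·P = -0.0012;  [-0.5892 -0.3801 0.2190]·P = 0.0048
det = 0.3872;  x = -0.0026+0.1535z,  y = -0.0087+0.3381z
quadratic in z: (1.1379)z²+(0.1294)z+(-0.0851)=0, √Δ=0.6356 → z ∈ {-0.3361, 0.2224}; z = -0.3361 (taking z<0)
x = -0.0542, y = -0.1224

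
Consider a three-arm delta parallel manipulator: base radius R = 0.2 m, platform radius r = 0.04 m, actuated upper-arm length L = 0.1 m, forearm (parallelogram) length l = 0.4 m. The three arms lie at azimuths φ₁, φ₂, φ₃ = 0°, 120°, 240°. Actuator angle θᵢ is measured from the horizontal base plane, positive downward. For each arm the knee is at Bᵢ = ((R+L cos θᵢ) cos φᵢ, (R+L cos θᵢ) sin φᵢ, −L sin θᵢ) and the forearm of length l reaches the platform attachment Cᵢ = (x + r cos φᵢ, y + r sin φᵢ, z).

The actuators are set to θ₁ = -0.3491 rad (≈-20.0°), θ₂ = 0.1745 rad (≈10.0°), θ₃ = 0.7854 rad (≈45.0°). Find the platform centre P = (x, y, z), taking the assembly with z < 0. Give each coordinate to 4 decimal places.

(0.0718, 0.0529, -0.3180)

centre 1 = (0.2540·cos0.0°, 0.2540·sin0.0°, 0.0342) = (0.2540, 0.0000, 0.0342)
centre 2 = (0.2585·cos120.0°, 0.2585·sin120.0°, -0.0174) = (-0.1292, 0.2239, -0.0174)
arm 3 at φ=240.0°: e+L cos θ3 = 0.2307;  centre 3 = (-0.1154, -0.1998, -0.0707)
subtract pairs → two planes through P
[-0.7664 0.4477 -0.1031]·P = 0.0014;  [-0.7386 -0.3996 -0.2098]·P = -0.0074
Cramer: x(z) = 0.0043-0.2122z;  y(z) = 0.0106-0.1329z
quadratic in z: (1.0627)z²+(0.0347)z+(-0.0964)=0, √Δ=0.6411 → z ∈ {-0.3180, 0.2853}; z = -0.3180 (taking z<0)
x = 0.0718, y = 0.0529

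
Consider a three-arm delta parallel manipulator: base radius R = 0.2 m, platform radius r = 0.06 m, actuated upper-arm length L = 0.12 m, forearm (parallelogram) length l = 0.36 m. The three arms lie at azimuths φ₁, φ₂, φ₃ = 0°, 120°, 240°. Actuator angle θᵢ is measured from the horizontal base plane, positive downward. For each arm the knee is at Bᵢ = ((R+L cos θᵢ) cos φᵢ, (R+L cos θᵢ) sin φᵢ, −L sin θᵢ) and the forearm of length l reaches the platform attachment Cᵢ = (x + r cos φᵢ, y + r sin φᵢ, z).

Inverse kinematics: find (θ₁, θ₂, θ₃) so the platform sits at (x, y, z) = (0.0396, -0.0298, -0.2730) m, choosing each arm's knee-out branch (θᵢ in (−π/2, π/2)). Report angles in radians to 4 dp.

rotate P by −φ1: (0.0396, -0.0298, -0.2730)
  e−x'=0.1004;  (l²−L²−(e−x')²−y'²−z²)/2L = 0.1238
  √(A²+B²)=0.2909;  θ1 = -1.2184+1.1313 ≈ -0.0871
φ2=120.0° → target in arm frame (-0.0456, -0.0194)
  A cos θ + B sin θ = C:  0.1856·cos θ + -0.2730·sin θ = 0.0244
  γ=atan2(-0.2730,0.1856)=-0.9737;  ψ=arccos(0.0738)=1.4970;  θ2=γ+ψ≈0.5233
φ3=240.0° → target in arm frame (0.0060, 0.0492)
  A=0.1340, B=-0.2730, C=(l²−L²−A²−y'²−z²)/(2L)=0.0846
  √(A²+B²)=0.3041;  θ3 = -1.1145+1.2890 ≈ 0.1745

θ₁ = -0.0871, θ₂ = 0.5233, θ₃ = 0.1745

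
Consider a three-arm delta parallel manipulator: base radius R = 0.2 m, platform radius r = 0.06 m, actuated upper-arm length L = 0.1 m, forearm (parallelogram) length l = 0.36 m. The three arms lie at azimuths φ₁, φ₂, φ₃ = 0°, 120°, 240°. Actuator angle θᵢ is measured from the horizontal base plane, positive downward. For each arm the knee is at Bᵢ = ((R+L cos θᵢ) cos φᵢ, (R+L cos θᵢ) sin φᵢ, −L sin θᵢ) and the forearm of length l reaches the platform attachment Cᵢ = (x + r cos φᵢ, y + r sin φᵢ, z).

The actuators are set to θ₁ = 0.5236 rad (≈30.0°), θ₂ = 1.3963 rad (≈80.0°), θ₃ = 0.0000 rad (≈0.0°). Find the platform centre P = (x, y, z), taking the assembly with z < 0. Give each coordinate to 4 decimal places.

(0.0253, -0.1281, -0.3196)

S1 = (0.2266·cos0.0°, 0.2266·sin0.0°, -0.0500) = (0.2266, 0.0000, -0.0500)
arm 2 at φ=120.0°: (R−r)+L cos θ2 = 0.1574;  S2 = (-0.0787, 0.1363, -0.0985)
arm 3 at φ=240.0°: (R−r)+L cos θ3 = 0.2400;  S3 = (-0.1200, -0.2078, 0.0000)
subtract pairs → two planes through P
[-0.6106 0.2726 -0.0970]·P = -0.0194;  [-0.6932 -0.4157 0.1000]·P = 0.0038
det = 0.4427;  x = 0.0159+-0.0295z,  y = -0.0355+0.2897z
quadratic in z: (1.0848)z²+(0.0918)z+(-0.0814)=0, √Δ=0.6015 → z ∈ {-0.3196, 0.2349}; z = -0.3196 (taking z<0)
x = 0.0253, y = -0.1281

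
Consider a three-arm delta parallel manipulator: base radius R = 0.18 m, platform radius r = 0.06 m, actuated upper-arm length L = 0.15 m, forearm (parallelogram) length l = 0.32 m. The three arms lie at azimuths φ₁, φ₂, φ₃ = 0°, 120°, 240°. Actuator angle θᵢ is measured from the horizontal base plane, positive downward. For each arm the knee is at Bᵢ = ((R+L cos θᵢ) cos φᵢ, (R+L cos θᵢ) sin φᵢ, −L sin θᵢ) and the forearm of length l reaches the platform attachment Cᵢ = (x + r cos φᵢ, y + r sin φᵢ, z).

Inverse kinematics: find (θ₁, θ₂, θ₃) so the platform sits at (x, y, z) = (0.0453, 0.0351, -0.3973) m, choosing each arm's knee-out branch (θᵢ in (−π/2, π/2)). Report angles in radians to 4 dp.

rotate P by −φ1: (0.0453, 0.0351, -0.3973)
  A cos θ + B sin θ = C:  0.0747·cos θ + -0.3973·sin θ = -0.2825
  θ1 = atan2(B,A) + arccos(C/0.4043) = 0.9597
arm 2 (φ=120.0°): x'=0.0077, y'=-0.0568
  e−x'=0.1123;  (l²−L²−(e−x')²−y'²−z²)/2L = -0.3126
  √(A²+B²)=0.4129;  θ2 = -1.2954+2.4297 ≈ 1.1342
φ3=240.0° → target in arm frame (-0.0530, 0.0217)
  A=0.1730, B=-0.3973, C=(l²−L²−A²−y'²−z²)/(2L)=-0.3612
  √(A²+B²)=0.4334;  θ3 = -1.1600+2.5563 ≈ 1.3962

θ₁ = 0.9597, θ₂ = 1.1342, θ₃ = 1.3962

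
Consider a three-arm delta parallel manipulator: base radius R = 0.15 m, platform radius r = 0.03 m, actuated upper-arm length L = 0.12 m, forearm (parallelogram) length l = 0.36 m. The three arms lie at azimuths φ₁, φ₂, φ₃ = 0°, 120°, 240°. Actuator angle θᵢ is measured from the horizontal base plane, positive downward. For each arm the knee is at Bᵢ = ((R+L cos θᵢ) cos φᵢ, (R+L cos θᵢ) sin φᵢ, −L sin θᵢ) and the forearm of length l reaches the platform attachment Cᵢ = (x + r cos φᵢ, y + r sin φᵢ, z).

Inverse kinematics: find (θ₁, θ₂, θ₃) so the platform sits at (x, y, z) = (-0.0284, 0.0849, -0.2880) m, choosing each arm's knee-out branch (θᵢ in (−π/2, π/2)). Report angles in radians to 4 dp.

φ1=0.0° → target in arm frame (-0.0284, 0.0849)
  A=0.1484, B=-0.2880, C=(l²−L²−A²−y'²−z²)/(2L)=0.0126
  γ=atan2(-0.2880,0.1484)=-1.0950;  ψ=arccos(0.0389)=1.5319;  θ1=γ+ψ≈0.4369
arm 2 (φ=120.0°): x'=0.0877, y'=-0.0179
  e−x'=0.0323;  (l²−L²−(e−x')²−y'²−z²)/2L = 0.1287
  θ2 = atan2(B,A) + arccos(C/0.2898) = -0.3487
φ3=240.0° → target in arm frame (-0.0593, -0.0670)
  A cos θ + B sin θ = C:  0.1793·cos θ + -0.2880·sin θ = -0.0183
  θ3 = atan2(B,A) + arccos(C/0.3393) = 0.6109

θ₁ = 0.4369, θ₂ = -0.3487, θ₃ = 0.6109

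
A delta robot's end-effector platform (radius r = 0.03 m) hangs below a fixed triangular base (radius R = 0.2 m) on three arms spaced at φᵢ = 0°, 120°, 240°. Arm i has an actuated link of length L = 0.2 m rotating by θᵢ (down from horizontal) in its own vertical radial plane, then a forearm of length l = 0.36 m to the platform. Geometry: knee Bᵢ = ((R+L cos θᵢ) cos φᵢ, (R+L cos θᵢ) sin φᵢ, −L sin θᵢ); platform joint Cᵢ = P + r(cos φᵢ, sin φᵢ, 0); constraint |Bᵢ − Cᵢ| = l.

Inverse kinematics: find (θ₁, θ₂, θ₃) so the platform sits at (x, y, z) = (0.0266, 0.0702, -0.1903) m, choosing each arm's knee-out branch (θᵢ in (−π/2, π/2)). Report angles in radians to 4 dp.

rotate P by −φ1: (0.0266, 0.0702, -0.1903)
  A cos θ + B sin θ = C:  0.1434·cos θ + -0.1903·sin θ = 0.0697
  γ=atan2(-0.1903,0.1434)=-0.9250;  ψ=arccos(0.2927)=1.2738;  θ1=γ+ψ≈0.3488
rotate P by −φ2: (0.0475, -0.0581, -0.1903)
  A cos θ + B sin θ = C:  0.1225·cos θ + -0.1903·sin θ = 0.0875
  √(A²+B²)=0.2263;  θ2 = -0.9988+1.1739 ≈ 0.1750
φ3=240.0° → target in arm frame (-0.0741, -0.0121)
  e−x'=0.2441;  (l²−L²−(e−x')²−y'²−z²)/2L = -0.0159
  θ3 = atan2(B,A) + arccos(C/0.3095) = 0.9599

θ₁ = 0.3488, θ₂ = 0.1750, θ₃ = 0.9599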